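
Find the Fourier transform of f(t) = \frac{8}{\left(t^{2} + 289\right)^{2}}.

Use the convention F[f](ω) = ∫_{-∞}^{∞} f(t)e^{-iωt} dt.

F(ω) = \frac{4 \pi \left(17 \left|{\omega}\right| + 1\right) e^{- 17 \left|{\omega}\right|}}{4913}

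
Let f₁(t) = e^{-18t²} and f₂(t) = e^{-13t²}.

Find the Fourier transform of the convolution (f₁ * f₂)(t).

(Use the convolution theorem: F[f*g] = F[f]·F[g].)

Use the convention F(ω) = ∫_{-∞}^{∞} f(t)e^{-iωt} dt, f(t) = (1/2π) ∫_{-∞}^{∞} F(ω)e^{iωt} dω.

F[f₁*f₂](ω) = \frac{\sqrt{26} \pi e^{- \frac{31 \omega^{2}}{936}}}{78}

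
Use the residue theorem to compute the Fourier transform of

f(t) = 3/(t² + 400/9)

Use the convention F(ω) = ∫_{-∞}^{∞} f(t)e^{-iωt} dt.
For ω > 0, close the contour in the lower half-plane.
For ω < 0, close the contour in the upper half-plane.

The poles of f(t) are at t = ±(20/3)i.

Let g(z) = f(z)e^{-iωz}; for large |z| the factor e^{-iωz} decays in the lower half-plane when ω > 0 and in the upper half-plane when ω < 0.

Case ω > 0 (lower half-plane, clockwise contour ⇒ F(ω) = -2πi·ΣRes):
  Res_{z = - \frac{20 i}{3}} g(z) = \frac{9 i e^{- \frac{20 \omega}{3}}}{40}
  F(ω) = -2πi·ΣRes = \frac{9 \pi e^{- \frac{20 \omega}{3}}}{20}

Case ω < 0 (upper half-plane, counterclockwise contour ⇒ F(ω) = +2πi·ΣRes):
  Res_{z = \frac{20 i}{3}} g(z) = - \frac{9 i e^{\frac{20 \omega}{3}}}{40}
  F(ω) = 2πi·ΣRes = \frac{9 \pi e^{\frac{20 \omega}{3}}}{20}

Both cases combine into a single formula in |ω|:

F(ω) = \frac{9 \pi e^{- \frac{20 \left|{\omega}\right|}{3}}}{20}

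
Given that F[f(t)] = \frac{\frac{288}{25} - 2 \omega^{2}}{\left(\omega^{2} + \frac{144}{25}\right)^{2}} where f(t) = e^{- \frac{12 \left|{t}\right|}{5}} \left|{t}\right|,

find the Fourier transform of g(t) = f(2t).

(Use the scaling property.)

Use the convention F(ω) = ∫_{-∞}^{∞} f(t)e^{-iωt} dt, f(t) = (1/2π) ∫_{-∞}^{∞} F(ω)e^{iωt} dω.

F[g](ω) = \frac{100 \left(576 - 25 \omega^{2}\right)}{\left(25 \omega^{2} + 576\right)^{2}}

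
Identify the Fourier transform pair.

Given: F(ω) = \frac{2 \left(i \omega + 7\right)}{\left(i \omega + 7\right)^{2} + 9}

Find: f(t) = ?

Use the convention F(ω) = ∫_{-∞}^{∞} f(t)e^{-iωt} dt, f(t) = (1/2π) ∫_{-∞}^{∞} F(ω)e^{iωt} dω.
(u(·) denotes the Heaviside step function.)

f(t) = 2 e^{- 7 t} \cos{\left(3 t \right)} u\left(t\right)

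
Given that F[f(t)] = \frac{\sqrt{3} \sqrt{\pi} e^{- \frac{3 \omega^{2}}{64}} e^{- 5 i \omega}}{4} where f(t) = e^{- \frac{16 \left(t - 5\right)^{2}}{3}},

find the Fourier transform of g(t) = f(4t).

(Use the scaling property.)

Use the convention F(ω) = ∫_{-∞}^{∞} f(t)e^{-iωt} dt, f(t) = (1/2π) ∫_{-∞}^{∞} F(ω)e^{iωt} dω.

F[g](ω) = \frac{\sqrt{3} \sqrt{\pi} e^{- \frac{\omega \left(3 \omega + 1280 i\right)}{1024}}}{16}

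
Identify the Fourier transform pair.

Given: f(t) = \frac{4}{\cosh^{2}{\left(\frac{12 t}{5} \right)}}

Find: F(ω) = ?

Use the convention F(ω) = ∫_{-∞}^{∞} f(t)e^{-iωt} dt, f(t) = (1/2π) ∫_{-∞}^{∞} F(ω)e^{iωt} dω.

F(ω) = \frac{25 \pi \omega}{36 \sinh{\left(\frac{5 \pi \omega}{24} \right)}}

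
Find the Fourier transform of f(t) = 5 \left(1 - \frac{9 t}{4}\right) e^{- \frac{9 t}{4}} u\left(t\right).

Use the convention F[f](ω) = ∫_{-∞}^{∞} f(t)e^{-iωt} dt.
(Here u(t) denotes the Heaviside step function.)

F(ω) = \frac{80 i \omega}{- 16 \omega^{2} + 72 i \omega + 81}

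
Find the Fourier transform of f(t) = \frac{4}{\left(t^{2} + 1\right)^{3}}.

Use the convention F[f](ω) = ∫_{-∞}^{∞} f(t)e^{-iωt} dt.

F(ω) = \frac{\pi \left(\omega^{2} + 3 \left|{\omega}\right| + 3\right) e^{- \left|{\omega}\right|}}{2}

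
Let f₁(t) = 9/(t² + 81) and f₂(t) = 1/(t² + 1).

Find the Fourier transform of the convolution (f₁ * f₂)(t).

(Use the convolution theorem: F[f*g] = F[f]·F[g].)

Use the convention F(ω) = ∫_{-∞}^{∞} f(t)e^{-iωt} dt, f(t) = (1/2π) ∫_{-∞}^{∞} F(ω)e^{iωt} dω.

F[f₁*f₂](ω) = \pi^{2} e^{- 10 \left|{\omega}\right|}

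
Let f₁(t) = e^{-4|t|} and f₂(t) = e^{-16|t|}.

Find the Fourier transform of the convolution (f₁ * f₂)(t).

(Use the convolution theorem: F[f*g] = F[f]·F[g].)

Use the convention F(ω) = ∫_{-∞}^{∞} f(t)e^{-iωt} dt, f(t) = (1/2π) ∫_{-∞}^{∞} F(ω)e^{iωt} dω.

F[f₁*f₂](ω) = \frac{256}{\left(\omega^{2} + 16\right) \left(\omega^{2} + 256\right)}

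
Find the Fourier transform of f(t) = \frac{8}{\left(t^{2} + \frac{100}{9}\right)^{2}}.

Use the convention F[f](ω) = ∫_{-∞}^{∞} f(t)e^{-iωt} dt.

F(ω) = \frac{9 \pi \left(10 \left|{\omega}\right| + 3\right) e^{- \frac{10 \left|{\omega}\right|}{3}}}{250}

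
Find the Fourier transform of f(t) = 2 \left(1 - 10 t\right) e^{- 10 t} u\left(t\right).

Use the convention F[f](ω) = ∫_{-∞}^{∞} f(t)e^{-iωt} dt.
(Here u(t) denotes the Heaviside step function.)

F(ω) = \frac{2 i \omega}{- \omega^{2} + 20 i \omega + 100}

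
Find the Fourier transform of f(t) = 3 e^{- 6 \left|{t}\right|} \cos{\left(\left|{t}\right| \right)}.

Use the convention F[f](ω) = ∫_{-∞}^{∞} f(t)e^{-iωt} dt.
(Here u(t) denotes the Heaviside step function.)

F(ω) = \frac{36 \left(\omega^{2} + 37\right)}{\omega^{4} + 70 \omega^{2} + 1369}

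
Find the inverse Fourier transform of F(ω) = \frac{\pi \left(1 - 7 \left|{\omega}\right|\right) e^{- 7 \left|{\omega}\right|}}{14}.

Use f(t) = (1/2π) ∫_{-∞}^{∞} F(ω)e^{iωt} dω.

f(t) = \frac{t^{2}}{\left(t^{2} + 49\right)^{2}}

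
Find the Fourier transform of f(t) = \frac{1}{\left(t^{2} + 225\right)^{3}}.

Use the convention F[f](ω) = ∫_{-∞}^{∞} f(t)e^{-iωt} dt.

F(ω) = \frac{\pi \left(75 \omega^{2} + 15 \left|{\omega}\right| + 1\right) e^{- 15 \left|{\omega}\right|}}{2025000}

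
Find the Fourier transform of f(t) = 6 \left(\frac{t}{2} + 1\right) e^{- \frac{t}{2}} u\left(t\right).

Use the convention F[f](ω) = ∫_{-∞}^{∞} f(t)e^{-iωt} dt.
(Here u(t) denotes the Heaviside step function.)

F(ω) = \frac{24 \left(- i \omega - 1\right)}{4 \omega^{2} - 4 i \omega - 1}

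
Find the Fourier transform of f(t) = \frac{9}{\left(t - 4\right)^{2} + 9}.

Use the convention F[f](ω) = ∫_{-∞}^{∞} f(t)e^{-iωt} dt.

F(ω) = 3 \pi e^{- 4 i \omega - 3 \left|{\omega}\right|}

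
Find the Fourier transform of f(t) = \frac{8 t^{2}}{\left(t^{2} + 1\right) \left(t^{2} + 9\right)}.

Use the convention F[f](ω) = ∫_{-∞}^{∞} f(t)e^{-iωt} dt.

F(ω) = \pi \left(3 - e^{2 \left|{\omega}\right|}\right) e^{- 3 \left|{\omega}\right|}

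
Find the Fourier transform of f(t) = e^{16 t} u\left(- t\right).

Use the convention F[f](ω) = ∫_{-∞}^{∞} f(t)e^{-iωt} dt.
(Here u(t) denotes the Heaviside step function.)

F(ω) = \frac{i}{\omega + 16 i}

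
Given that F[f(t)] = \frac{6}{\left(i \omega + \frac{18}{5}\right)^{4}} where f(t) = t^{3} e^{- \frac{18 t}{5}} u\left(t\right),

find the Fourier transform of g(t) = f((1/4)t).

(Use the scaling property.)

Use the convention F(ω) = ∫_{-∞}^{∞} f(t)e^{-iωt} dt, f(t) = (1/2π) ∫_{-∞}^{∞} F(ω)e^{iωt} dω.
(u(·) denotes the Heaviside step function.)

F[g](ω) = \frac{1875}{2 \left(10 i \omega + 9\right)^{4}}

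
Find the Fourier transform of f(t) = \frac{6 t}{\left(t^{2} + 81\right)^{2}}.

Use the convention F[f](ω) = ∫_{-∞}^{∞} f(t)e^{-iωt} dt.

F(ω) = - \frac{i \pi \omega e^{- 9 \left|{\omega}\right|}}{3}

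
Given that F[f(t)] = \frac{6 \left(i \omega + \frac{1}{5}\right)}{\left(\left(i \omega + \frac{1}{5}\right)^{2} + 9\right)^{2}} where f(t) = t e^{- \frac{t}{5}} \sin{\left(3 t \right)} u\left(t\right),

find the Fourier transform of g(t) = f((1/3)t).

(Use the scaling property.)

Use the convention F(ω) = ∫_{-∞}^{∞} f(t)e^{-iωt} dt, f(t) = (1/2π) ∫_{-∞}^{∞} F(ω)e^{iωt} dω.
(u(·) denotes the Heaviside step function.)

F[g](ω) = \frac{2250 \left(15 i \omega + 1\right)}{\left(\left(15 i \omega + 1\right)^{2} + 225\right)^{2}}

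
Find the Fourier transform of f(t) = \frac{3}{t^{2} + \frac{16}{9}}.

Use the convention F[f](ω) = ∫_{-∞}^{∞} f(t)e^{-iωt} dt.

F(ω) = \frac{9 \pi e^{- \frac{4 \left|{\omega}\right|}{3}}}{4}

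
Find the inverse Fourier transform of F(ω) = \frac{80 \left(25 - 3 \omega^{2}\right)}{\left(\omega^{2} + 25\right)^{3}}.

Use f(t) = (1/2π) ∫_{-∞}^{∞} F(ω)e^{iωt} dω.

f(t) = 4 t^{2} e^{- 5 \left|{t}\right|}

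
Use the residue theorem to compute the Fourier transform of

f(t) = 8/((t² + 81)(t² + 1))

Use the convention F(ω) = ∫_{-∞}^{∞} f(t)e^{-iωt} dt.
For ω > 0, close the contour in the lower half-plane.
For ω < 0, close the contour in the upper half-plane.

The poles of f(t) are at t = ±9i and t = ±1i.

Let g(z) = f(z)e^{-iωz}; for large |z| the factor e^{-iωz} decays in the lower half-plane when ω > 0 and in the upper half-plane when ω < 0.

Case ω > 0 (lower half-plane, clockwise contour ⇒ F(ω) = -2πi·ΣRes):
  Res_{z = - 9 i} g(z) = - \frac{i e^{- 9 \omega}}{180}
  Res_{z = - i} g(z) = \frac{i e^{- \omega}}{20}
  F(ω) = -2πi·ΣRes = \frac{\pi e^{- \omega}}{10} - \frac{\pi e^{- 9 \omega}}{90}

Case ω < 0 (upper half-plane, counterclockwise contour ⇒ F(ω) = +2πi·ΣRes):
  Res_{z = 9 i} g(z) = \frac{i e^{9 \omega}}{180}
  Res_{z = i} g(z) = - \frac{i e^{\omega}}{20}
  F(ω) = 2πi·ΣRes = \frac{\pi \left(9 - e^{8 \omega}\right) e^{\omega}}{90}

Both cases combine into a single formula in |ω|:

F(ω) = \frac{\pi e^{- \left|{\omega}\right|}}{10} - \frac{\pi e^{- 9 \left|{\omega}\right|}}{90}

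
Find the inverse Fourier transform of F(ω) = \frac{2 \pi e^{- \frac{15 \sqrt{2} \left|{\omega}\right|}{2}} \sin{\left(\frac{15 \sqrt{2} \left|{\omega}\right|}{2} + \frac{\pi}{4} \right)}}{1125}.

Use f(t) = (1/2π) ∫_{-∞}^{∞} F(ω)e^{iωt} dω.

f(t) = \frac{6}{t^{4} + 50625}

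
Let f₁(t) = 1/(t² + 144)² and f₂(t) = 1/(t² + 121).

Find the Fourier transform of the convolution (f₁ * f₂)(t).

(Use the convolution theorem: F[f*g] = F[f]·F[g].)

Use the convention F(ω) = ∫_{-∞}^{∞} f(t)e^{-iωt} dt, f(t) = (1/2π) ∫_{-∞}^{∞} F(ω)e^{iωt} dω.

F[f₁*f₂](ω) = \frac{\pi^{2} \left(12 \left|{\omega}\right| + 1\right) e^{- 23 \left|{\omega}\right|}}{38016}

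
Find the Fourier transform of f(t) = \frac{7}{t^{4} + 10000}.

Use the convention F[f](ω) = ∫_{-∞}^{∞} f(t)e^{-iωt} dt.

F(ω) = \frac{7 \pi e^{- 5 \sqrt{2} \left|{\omega}\right|} \sin{\left(5 \sqrt{2} \left|{\omega}\right| + \frac{\pi}{4} \right)}}{1000}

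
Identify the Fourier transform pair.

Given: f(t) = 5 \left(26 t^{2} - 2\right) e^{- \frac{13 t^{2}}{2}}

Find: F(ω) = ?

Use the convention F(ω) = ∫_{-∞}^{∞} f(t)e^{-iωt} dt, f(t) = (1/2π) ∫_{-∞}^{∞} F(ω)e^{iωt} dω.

F(ω) = - \frac{10 \sqrt{26} \sqrt{\pi} \omega^{2} e^{- \frac{\omega^{2}}{26}}}{169}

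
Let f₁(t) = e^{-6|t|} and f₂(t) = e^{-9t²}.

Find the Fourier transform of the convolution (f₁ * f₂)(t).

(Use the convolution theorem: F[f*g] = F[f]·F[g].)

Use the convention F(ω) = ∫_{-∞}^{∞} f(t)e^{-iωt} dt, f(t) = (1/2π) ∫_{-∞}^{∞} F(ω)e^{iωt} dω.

F[f₁*f₂](ω) = \frac{4 \sqrt{\pi} e^{- \frac{\omega^{2}}{36}}}{\omega^{2} + 36}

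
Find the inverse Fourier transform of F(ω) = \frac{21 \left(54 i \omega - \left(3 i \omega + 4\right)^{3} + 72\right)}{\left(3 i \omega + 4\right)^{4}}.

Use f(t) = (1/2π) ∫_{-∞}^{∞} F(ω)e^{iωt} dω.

f(t) = 7 \left(t^{2} - 1\right) e^{- \frac{4 t}{3}} u\left(t\right)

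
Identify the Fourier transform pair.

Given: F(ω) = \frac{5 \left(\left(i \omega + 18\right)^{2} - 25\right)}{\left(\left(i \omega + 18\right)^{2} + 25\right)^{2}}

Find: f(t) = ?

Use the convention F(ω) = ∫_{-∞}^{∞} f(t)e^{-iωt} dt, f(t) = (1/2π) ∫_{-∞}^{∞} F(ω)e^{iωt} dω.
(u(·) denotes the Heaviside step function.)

f(t) = 5 t e^{- 18 t} \cos{\left(5 t \right)} u\left(t\right)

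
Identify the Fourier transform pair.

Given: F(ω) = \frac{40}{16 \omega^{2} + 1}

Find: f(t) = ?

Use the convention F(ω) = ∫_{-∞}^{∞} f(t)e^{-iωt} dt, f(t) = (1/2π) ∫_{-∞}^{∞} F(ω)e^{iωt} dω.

f(t) = 5 e^{- \frac{\left|{t}\right|}{4}}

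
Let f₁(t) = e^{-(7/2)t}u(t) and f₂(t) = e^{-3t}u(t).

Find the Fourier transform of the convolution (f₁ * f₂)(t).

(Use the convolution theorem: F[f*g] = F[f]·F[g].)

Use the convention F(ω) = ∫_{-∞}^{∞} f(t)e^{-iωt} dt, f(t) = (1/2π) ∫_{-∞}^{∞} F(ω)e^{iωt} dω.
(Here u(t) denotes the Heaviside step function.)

F[f₁*f₂](ω) = \frac{2}{\left(i \omega + 3\right) \left(2 i \omega + 7\right)}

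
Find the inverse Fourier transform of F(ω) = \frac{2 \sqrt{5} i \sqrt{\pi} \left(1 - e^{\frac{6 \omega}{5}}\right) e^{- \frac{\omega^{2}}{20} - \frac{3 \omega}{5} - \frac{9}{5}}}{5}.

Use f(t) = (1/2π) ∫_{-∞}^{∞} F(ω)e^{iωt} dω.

f(t) = 4 e^{- 5 t^{2}} \sin{\left(6 t \right)}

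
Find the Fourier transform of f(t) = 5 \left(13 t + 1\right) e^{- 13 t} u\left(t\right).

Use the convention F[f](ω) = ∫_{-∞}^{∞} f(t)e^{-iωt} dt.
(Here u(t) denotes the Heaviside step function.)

F(ω) = \frac{5 \left(- i \omega - 26\right)}{\omega^{2} - 26 i \omega - 169}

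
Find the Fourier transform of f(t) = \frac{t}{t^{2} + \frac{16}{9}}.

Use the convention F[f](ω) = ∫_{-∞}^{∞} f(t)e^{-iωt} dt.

F(ω) = - i \pi e^{- \frac{4 \left|{\omega}\right|}{3}} \operatorname{sign}{\left(\omega \right)}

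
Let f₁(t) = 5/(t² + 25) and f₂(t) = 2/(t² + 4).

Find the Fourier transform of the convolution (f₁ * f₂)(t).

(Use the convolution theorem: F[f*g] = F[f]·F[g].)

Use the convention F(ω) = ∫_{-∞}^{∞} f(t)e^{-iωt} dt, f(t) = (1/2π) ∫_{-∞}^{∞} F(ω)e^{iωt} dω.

F[f₁*f₂](ω) = \pi^{2} e^{- 7 \left|{\omega}\right|}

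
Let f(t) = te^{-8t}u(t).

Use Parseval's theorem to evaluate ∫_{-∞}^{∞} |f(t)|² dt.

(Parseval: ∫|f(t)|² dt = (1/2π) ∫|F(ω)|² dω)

∫|f(t)|² dt = \frac{1}{2048}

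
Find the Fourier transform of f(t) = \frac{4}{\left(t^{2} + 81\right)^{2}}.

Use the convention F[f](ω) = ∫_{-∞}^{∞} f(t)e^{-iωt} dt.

F(ω) = \frac{2 \pi \left(9 \left|{\omega}\right| + 1\right) e^{- 9 \left|{\omega}\right|}}{729}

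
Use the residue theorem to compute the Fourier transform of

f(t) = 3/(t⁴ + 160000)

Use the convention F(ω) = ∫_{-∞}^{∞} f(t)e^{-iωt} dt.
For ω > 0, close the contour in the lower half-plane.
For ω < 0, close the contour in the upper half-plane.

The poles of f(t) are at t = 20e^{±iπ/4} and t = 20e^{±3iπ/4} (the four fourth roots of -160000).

Let g(z) = f(z)e^{-iωz}; for large |z| the factor e^{-iωz} decays in the lower half-plane when ω > 0 and in the upper half-plane when ω < 0.

Case ω > 0 (lower half-plane, clockwise contour ⇒ F(ω) = -2πi·ΣRes):
  Res_{z = - 10 \sqrt{2} - 10 \sqrt{2} i} g(z) = \frac{3 \sqrt{2} i \left(1 - i\right) e^{10 \sqrt{2} \omega \left(-1 + i\right)}}{64000}
  Res_{z = 10 \sqrt{2} - 10 \sqrt{2} i} g(z) = \frac{3 \sqrt{2} i \left(1 + i\right) e^{- 10 \sqrt{2} \omega \left(1 + i\right)}}{64000}
  F(ω) = -2πi·ΣRes = \frac{3 \sqrt{2} \pi \left(1 - i\right) \left(e^{20 \sqrt{2} i \omega} + i\right) e^{- 10 \sqrt{2} \omega \left(1 + i\right)}}{32000} = \frac{3 \pi e^{- 10 \sqrt{2} \omega} \sin{\left(10 \sqrt{2} \omega + \frac{\pi}{4} \right)}}{8000}

Case ω < 0 (upper half-plane, counterclockwise contour ⇒ F(ω) = +2πi·ΣRes):
  Res_{z = 10 \sqrt{2} + 10 \sqrt{2} i} g(z) = \frac{3 \sqrt{2} i \left(-1 + i\right) e^{10 \sqrt{2} \omega \left(1 - i\right)}}{64000}
  Res_{z = - 10 \sqrt{2} + 10 \sqrt{2} i} g(z) = \frac{3 \sqrt{2} \left(1 - i\right) e^{10 \sqrt{2} \omega \left(1 + i\right)}}{64000}
  F(ω) = 2πi·ΣRes = - \frac{3 \sqrt{2} i \pi \left(i \left(1 - i\right) e^{10 \sqrt{2} \omega \left(1 - i\right)} - \left(1 - i\right) e^{10 \sqrt{2} \omega \left(1 + i\right)}\right)}{32000} = \frac{3 \pi e^{10 \sqrt{2} \omega} \cos{\left(10 \sqrt{2} \omega + \frac{\pi}{4} \right)}}{8000}

Both cases combine into a single formula in |ω|:

F(ω) = \frac{3 \pi e^{- 10 \sqrt{2} \left|{\omega}\right|} \sin{\left(10 \sqrt{2} \left|{\omega}\right| + \frac{\pi}{4} \right)}}{8000}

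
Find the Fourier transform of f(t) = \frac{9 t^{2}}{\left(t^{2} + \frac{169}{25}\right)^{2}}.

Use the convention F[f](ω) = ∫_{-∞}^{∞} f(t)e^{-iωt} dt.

F(ω) = \frac{9 \pi \left(5 - 13 \left|{\omega}\right|\right) e^{- \frac{13 \left|{\omega}\right|}{5}}}{26}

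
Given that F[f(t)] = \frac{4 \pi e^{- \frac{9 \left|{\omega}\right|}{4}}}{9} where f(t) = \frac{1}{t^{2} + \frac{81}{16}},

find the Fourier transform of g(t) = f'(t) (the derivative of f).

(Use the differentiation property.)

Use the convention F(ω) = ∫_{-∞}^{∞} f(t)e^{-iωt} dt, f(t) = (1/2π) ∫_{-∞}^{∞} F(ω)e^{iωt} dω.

F[g](ω) = \frac{4 i \pi \omega e^{- \frac{9 \left|{\omega}\right|}{4}}}{9}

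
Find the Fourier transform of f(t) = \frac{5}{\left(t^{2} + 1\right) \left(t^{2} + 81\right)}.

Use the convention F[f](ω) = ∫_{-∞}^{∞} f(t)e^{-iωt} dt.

F(ω) = \frac{\pi e^{- \left|{\omega}\right|}}{16} - \frac{\pi e^{- 9 \left|{\omega}\right|}}{144}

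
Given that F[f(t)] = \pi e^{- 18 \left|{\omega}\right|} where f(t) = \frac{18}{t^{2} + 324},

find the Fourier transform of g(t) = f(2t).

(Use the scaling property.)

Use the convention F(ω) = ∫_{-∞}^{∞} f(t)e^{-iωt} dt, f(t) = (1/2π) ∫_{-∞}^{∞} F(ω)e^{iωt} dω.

F[g](ω) = \frac{\pi e^{- 9 \left|{\omega}\right|}}{2}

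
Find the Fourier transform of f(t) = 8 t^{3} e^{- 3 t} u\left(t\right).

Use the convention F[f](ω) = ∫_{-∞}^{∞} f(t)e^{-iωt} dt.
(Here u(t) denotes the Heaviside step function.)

F(ω) = \frac{48}{\left(i \omega + 3\right)^{4}}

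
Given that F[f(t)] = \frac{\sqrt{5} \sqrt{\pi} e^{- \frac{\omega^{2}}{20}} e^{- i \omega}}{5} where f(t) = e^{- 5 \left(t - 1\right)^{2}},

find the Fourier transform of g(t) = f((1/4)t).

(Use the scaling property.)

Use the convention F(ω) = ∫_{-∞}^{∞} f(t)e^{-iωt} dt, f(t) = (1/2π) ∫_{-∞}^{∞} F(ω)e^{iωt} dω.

F[g](ω) = \frac{4 \sqrt{5} \sqrt{\pi} e^{- 4 \omega \left(\frac{\omega}{5} + i\right)}}{5}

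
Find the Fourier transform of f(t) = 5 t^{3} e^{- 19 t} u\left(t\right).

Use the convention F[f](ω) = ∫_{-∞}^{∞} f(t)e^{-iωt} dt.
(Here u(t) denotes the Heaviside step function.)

F(ω) = \frac{30}{\left(i \omega + 19\right)^{4}}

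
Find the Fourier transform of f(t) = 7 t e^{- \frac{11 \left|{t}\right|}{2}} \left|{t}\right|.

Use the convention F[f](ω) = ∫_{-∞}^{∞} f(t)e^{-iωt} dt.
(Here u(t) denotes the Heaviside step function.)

F(ω) = \frac{448 i \omega \left(4 \omega^{2} - 363\right)}{\left(4 \omega^{2} + 121\right)^{3}}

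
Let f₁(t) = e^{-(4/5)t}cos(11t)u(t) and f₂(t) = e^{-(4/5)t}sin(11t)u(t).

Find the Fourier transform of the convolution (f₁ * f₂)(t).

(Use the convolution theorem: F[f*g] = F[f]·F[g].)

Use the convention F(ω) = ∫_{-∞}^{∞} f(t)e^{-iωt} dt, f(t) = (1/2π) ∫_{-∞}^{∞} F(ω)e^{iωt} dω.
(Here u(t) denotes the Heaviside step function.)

F[f₁*f₂](ω) = \frac{1375 \left(5 i \omega + 4\right)}{\left(\left(5 i \omega + 4\right)^{2} + 3025\right)^{2}}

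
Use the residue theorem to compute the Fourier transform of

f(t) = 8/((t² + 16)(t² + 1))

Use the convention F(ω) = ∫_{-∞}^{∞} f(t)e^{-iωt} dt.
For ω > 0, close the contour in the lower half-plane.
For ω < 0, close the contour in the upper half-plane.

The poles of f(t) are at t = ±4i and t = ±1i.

Let g(z) = f(z)e^{-iωz}; for large |z| the factor e^{-iωz} decays in the lower half-plane when ω > 0 and in the upper half-plane when ω < 0.

Case ω > 0 (lower half-plane, clockwise contour ⇒ F(ω) = -2πi·ΣRes):
  Res_{z = - 4 i} g(z) = - \frac{i e^{- 4 \omega}}{15}
  Res_{z = - i} g(z) = \frac{4 i e^{- \omega}}{15}
  F(ω) = -2πi·ΣRes = \frac{2 \pi \left(4 e^{3 \omega} - 1\right) e^{- 4 \omega}}{15}

Case ω < 0 (upper half-plane, counterclockwise contour ⇒ F(ω) = +2πi·ΣRes):
  Res_{z = 4 i} g(z) = \frac{i e^{4 \omega}}{15}
  Res_{z = i} g(z) = - \frac{4 i e^{\omega}}{15}
  F(ω) = 2πi·ΣRes = \frac{2 \pi \left(4 - e^{3 \omega}\right) e^{\omega}}{15}

Both cases combine into a single formula in |ω|:

F(ω) = \frac{2 \pi \left(4 e^{3 \left|{\omega}\right|} - 1\right) e^{- 4 \left|{\omega}\right|}}{15}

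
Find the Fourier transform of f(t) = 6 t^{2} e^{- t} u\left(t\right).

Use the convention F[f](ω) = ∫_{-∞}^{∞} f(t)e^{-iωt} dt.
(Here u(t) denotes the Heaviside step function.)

F(ω) = \frac{12}{\left(i \omega + 1\right)^{3}}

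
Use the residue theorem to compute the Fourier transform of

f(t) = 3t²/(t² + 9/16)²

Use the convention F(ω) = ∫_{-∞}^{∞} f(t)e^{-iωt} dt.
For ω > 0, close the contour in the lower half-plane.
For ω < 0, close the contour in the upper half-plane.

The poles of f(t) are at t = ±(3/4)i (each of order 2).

Let g(z) = f(z)e^{-iωz}; for large |z| the factor e^{-iωz} decays in the lower half-plane when ω > 0 and in the upper half-plane when ω < 0.

Case ω > 0 (lower half-plane, clockwise contour ⇒ F(ω) = -2πi·ΣRes):
  Res_{z = - \frac{3 i}{4}} g(z) = \frac{i \left(4 - 3 \omega\right) e^{- \frac{3 \omega}{4}}}{4} (pole of order 2)
  F(ω) = -2πi·ΣRes = \frac{\pi \left(4 - 3 \omega\right) e^{- \frac{3 \omega}{4}}}{2}

Case ω < 0 (upper half-plane, counterclockwise contour ⇒ F(ω) = +2πi·ΣRes):
  Res_{z = \frac{3 i}{4}} g(z) = \frac{i \left(- 3 \omega - 4\right) e^{\frac{3 \omega}{4}}}{4} (pole of order 2)
  F(ω) = 2πi·ΣRes = \frac{\pi \left(3 \omega + 4\right) e^{\frac{3 \omega}{4}}}{2}

Both cases combine into a single formula in |ω|:

F(ω) = \frac{\pi \left(4 - 3 \left|{\omega}\right|\right) e^{- \frac{3 \left|{\omega}\right|}{4}}}{2}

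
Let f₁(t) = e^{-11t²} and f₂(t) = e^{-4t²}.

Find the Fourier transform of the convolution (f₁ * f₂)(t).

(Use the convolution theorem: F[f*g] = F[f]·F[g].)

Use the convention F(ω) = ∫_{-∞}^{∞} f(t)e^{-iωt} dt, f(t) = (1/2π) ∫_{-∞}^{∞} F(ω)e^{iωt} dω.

F[f₁*f₂](ω) = \frac{\sqrt{11} \pi e^{- \frac{15 \omega^{2}}{176}}}{22}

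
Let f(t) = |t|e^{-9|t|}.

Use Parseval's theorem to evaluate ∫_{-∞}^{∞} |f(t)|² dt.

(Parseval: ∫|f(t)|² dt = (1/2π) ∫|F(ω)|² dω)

∫|f(t)|² dt = \frac{1}{1458}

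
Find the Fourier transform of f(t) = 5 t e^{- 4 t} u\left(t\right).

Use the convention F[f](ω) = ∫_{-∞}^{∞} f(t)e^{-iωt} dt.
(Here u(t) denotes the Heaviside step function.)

F(ω) = \frac{5}{\left(i \omega + 4\right)^{2}}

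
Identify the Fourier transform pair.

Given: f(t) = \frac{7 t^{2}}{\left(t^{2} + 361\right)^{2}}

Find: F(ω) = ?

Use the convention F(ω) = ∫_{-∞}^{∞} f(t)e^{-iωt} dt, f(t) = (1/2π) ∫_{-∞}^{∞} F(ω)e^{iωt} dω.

F(ω) = \frac{7 \pi \left(1 - 19 \left|{\omega}\right|\right) e^{- 19 \left|{\omega}\right|}}{38}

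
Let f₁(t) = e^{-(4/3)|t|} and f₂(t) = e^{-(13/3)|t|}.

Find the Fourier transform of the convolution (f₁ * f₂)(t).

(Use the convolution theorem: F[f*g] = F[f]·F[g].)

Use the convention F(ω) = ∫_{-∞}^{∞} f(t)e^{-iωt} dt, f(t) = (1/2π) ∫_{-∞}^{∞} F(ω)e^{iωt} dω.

F[f₁*f₂](ω) = \frac{1872}{81 \omega^{4} + 1665 \omega^{2} + 2704}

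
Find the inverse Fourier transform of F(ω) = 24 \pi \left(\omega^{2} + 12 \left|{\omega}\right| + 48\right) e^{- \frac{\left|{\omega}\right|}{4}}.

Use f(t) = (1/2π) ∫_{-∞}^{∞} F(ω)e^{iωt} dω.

f(t) = \frac{3}{\left(t^{2} + \frac{1}{16}\right)^{3}}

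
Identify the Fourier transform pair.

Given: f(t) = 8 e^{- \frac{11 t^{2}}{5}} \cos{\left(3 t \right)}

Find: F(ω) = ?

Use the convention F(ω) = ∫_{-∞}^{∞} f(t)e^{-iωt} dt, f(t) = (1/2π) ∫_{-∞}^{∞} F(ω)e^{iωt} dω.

F(ω) = \frac{4 \sqrt{55} \sqrt{\pi} \left(e^{\frac{15 \omega}{11}} + 1\right) e^{- \frac{5 \omega^{2}}{44} - \frac{15 \omega}{22} - \frac{45}{44}}}{11}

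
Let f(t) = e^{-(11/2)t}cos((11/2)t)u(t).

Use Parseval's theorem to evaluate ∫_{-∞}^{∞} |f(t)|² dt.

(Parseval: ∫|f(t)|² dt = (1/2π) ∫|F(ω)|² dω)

∫|f(t)|² dt = \frac{3}{44}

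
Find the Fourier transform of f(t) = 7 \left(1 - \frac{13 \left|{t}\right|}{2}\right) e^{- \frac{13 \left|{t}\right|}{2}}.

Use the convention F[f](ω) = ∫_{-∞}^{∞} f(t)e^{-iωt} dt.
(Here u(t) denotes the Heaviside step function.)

F(ω) = \frac{2912 \omega^{2}}{\left(4 \omega^{2} + 169\right)^{2}}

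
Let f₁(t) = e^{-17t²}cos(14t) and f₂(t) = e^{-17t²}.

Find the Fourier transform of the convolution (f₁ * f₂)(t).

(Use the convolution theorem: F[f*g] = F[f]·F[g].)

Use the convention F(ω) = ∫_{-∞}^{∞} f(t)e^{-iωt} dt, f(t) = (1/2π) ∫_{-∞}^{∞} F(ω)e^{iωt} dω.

F[f₁*f₂](ω) = \frac{\pi \left(e^{\frac{14 \omega}{17}} + 1\right) e^{- \frac{\omega^{2}}{34} - \frac{7 \omega}{17} - \frac{49}{17}}}{34}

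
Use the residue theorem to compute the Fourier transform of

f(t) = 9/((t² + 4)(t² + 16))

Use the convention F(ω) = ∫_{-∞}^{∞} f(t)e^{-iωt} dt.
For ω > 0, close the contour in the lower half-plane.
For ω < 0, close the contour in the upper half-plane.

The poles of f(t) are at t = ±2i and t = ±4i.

Let g(z) = f(z)e^{-iωz}; for large |z| the factor e^{-iωz} decays in the lower half-plane when ω > 0 and in the upper half-plane when ω < 0.

Case ω > 0 (lower half-plane, clockwise contour ⇒ F(ω) = -2πi·ΣRes):
  Res_{z = - 2 i} g(z) = \frac{3 i e^{- 2 \omega}}{16}
  Res_{z = - 4 i} g(z) = - \frac{3 i e^{- 4 \omega}}{32}
  F(ω) = -2πi·ΣRes = \frac{3 \pi \left(2 e^{2 \omega} - 1\right) e^{- 4 \omega}}{16}

Case ω < 0 (upper half-plane, counterclockwise contour ⇒ F(ω) = +2πi·ΣRes):
  Res_{z = 2 i} g(z) = - \frac{3 i e^{2 \omega}}{16}
  Res_{z = 4 i} g(z) = \frac{3 i e^{4 \omega}}{32}
  F(ω) = 2πi·ΣRes = \frac{3 \pi \left(2 - e^{2 \omega}\right) e^{2 \omega}}{16}

Both cases combine into a single formula in |ω|:

F(ω) = \frac{3 \pi \left(2 e^{2 \left|{\omega}\right|} - 1\right) e^{- 4 \left|{\omega}\right|}}{16}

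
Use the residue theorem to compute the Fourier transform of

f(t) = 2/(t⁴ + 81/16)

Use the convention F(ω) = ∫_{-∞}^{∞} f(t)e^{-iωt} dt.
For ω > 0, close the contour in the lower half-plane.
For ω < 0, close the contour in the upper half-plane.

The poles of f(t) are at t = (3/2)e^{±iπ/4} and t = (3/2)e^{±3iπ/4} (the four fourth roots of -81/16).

Let g(z) = f(z)e^{-iωz}; for large |z| the factor e^{-iωz} decays in the lower half-plane when ω > 0 and in the upper half-plane when ω < 0.

Case ω > 0 (lower half-plane, clockwise contour ⇒ F(ω) = -2πi·ΣRes):
  Res_{z = - \frac{3 \sqrt{2}}{4} - \frac{3 \sqrt{2} i}{4}} g(z) = \frac{2 \sqrt{2} \left(1 + i\right) e^{\frac{3 \sqrt{2} \omega \left(-1 + i\right)}{4}}}{27}
  Res_{z = \frac{3 \sqrt{2}}{4} - \frac{3 \sqrt{2} i}{4}} g(z) = \frac{2 \sqrt{2} \left(-1 + i\right) e^{- \frac{3 \sqrt{2} \omega \left(1 + i\right)}{4}}}{27}
  F(ω) = -2πi·ΣRes = \frac{4 \sqrt{2} \pi \left(\left(1 - i\right) e^{\frac{3 \sqrt{2} i \omega}{2}} + 1 + i\right) e^{- \frac{3 \sqrt{2} \omega \left(1 + i\right)}{4}}}{27} = \frac{16 \pi e^{- \frac{3 \sqrt{2} \omega}{4}} \sin{\left(\frac{3 \sqrt{2} \omega}{4} + \frac{\pi}{4} \right)}}{27}

Case ω < 0 (upper half-plane, counterclockwise contour ⇒ F(ω) = +2πi·ΣRes):
  Res_{z = \frac{3 \sqrt{2}}{4} + \frac{3 \sqrt{2} i}{4}} g(z) = - \frac{2 \sqrt{2} \left(1 + i\right) e^{\frac{3 \sqrt{2} \omega \left(1 - i\right)}{4}}}{27}
  Res_{z = - \frac{3 \sqrt{2}}{4} + \frac{3 \sqrt{2} i}{4}} g(z) = \frac{2 \sqrt{2} \left(1 - i\right) e^{\frac{3 \sqrt{2} \omega \left(1 + i\right)}{4}}}{27}
  F(ω) = 2πi·ΣRes = - \frac{4 \sqrt{2} i \pi \left(\left(1 + i\right) e^{\frac{3 \sqrt{2} \omega \left(1 - i\right)}{4}} - \left(1 - i\right) e^{\frac{3 \sqrt{2} \omega \left(1 + i\right)}{4}}\right)}{27} = \frac{16 \pi e^{\frac{3 \sqrt{2} \omega}{4}} \cos{\left(\frac{3 \sqrt{2} \omega}{4} + \frac{\pi}{4} \right)}}{27}

Both cases combine into a single formula in |ω|:

F(ω) = \frac{16 \pi e^{- \frac{3 \sqrt{2} \left|{\omega}\right|}{4}} \sin{\left(\frac{3 \sqrt{2} \left|{\omega}\right|}{4} + \frac{\pi}{4} \right)}}{27}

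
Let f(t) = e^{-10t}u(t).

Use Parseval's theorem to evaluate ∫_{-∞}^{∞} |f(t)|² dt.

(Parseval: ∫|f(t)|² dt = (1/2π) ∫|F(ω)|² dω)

∫|f(t)|² dt = \frac{1}{20}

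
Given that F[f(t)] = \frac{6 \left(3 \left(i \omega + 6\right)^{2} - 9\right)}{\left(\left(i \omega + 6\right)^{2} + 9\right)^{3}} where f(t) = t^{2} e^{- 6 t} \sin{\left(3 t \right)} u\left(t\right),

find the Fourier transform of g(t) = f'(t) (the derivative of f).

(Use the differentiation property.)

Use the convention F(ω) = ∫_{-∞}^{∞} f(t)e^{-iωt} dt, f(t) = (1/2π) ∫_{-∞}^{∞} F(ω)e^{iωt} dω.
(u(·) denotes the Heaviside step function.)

F[g](ω) = \frac{18 i \omega \left(\left(i \omega + 6\right)^{2} - 3\right)}{\left(\left(i \omega + 6\right)^{2} + 9\right)^{3}}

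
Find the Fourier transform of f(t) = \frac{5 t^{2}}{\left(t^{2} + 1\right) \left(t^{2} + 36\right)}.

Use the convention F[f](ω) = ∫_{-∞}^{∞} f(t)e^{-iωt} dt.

F(ω) = \frac{\pi \left(6 - e^{5 \left|{\omega}\right|}\right) e^{- 6 \left|{\omega}\right|}}{7}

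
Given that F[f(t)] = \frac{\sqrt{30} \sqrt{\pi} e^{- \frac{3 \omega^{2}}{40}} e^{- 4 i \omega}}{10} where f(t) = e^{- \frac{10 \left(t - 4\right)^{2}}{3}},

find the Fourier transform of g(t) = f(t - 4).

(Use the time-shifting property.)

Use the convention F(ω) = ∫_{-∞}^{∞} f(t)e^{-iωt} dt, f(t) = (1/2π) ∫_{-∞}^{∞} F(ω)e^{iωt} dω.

F[g](ω) = \frac{\sqrt{30} \sqrt{\pi} e^{- \frac{\omega \left(3 \omega + 320 i\right)}{40}}}{10}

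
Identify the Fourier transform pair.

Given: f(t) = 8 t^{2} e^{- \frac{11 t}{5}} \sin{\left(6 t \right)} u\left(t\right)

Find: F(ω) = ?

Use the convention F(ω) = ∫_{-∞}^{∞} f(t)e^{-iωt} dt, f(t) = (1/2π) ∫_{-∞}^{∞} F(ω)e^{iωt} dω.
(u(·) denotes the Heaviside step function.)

F(ω) = \frac{180000 \left(\left(5 i \omega + 11\right)^{2} - 300\right)}{\left(\left(5 i \omega + 11\right)^{2} + 900\right)^{3}}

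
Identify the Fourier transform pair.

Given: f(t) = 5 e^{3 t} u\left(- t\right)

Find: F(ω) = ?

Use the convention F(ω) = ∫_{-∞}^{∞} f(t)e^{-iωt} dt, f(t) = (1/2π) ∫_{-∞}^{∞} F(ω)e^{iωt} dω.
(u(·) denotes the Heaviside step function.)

F(ω) = - \frac{5}{i \omega - 3}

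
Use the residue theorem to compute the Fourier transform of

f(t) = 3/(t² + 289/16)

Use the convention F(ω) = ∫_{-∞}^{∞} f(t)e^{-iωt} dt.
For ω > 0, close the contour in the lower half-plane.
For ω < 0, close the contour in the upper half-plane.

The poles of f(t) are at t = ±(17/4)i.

Let g(z) = f(z)e^{-iωz}; for large |z| the factor e^{-iωz} decays in the lower half-plane when ω > 0 and in the upper half-plane when ω < 0.

Case ω > 0 (lower half-plane, clockwise contour ⇒ F(ω) = -2πi·ΣRes):
  Res_{z = - \frac{17 i}{4}} g(z) = \frac{6 i e^{- \frac{17 \omega}{4}}}{17}
  F(ω) = -2πi·ΣRes = \frac{12 \pi e^{- \frac{17 \omega}{4}}}{17}

Case ω < 0 (upper half-plane, counterclockwise contour ⇒ F(ω) = +2πi·ΣRes):
  Res_{z = \frac{17 i}{4}} g(z) = - \frac{6 i e^{\frac{17 \omega}{4}}}{17}
  F(ω) = 2πi·ΣRes = \frac{12 \pi e^{\frac{17 \omega}{4}}}{17}

Both cases combine into a single formula in |ω|:

F(ω) = \frac{12 \pi e^{- \frac{17 \left|{\omega}\right|}{4}}}{17}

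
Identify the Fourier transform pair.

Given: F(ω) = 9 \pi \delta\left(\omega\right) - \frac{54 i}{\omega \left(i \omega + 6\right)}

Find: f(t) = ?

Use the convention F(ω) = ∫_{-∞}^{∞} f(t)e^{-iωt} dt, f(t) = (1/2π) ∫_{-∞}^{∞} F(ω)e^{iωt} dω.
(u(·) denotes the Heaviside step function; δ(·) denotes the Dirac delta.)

f(t) = 9 \left(1 - e^{- 6 t}\right) u\left(t\right)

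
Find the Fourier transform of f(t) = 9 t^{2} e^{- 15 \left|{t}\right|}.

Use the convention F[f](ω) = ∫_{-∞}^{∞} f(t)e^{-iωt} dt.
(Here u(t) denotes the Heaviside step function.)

F(ω) = \frac{1620 \left(75 - \omega^{2}\right)}{\left(\omega^{2} + 225\right)^{3}}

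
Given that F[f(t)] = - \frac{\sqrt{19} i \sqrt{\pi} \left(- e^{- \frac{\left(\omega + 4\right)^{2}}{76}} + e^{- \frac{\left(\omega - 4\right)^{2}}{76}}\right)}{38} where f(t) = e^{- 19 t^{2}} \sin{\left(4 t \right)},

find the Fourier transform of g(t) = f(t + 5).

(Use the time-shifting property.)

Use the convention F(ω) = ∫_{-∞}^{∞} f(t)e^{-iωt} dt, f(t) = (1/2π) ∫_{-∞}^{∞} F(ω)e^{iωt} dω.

F[g](ω) = \frac{\sqrt{19} i \sqrt{\pi} \left(1 - e^{\frac{4 \omega}{19}}\right) e^{- \frac{\omega^{2}}{76} - \frac{2 \omega}{19} + 5 i \omega - \frac{4}{19}}}{38}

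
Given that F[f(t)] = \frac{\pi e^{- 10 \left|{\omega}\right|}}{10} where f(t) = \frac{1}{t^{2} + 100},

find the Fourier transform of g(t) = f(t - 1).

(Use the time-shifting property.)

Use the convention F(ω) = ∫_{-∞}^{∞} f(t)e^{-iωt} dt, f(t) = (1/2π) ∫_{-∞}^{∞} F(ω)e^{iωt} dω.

F[g](ω) = \frac{\pi e^{- i \omega - 10 \left|{\omega}\right|}}{10}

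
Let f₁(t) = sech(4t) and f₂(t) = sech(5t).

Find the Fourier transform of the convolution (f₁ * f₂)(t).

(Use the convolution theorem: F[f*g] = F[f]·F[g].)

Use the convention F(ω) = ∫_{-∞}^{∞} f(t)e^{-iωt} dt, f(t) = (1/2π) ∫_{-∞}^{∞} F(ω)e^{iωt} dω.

F[f₁*f₂](ω) = \frac{\pi^{2}}{20 \cosh{\left(\frac{\pi \omega}{10} \right)} \cosh{\left(\frac{\pi \omega}{8} \right)}}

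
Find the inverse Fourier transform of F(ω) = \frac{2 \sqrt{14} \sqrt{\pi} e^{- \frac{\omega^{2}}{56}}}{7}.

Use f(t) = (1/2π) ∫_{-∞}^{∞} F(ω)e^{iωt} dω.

f(t) = 4 e^{- 14 t^{2}}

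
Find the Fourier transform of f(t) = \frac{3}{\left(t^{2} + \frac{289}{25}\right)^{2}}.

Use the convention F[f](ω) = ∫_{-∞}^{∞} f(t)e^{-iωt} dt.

F(ω) = \frac{75 \pi \left(17 \left|{\omega}\right| + 5\right) e^{- \frac{17 \left|{\omega}\right|}{5}}}{9826}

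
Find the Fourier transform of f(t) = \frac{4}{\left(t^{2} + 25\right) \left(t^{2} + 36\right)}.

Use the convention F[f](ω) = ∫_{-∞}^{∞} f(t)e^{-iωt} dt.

F(ω) = \frac{2 \pi \left(6 e^{\left|{\omega}\right|} - 5\right) e^{- 6 \left|{\omega}\right|}}{165}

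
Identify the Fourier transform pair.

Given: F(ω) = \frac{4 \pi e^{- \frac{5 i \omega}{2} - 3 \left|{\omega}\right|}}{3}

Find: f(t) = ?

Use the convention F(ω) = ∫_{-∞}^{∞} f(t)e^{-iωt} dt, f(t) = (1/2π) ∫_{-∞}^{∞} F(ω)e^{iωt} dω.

f(t) = \frac{4}{\left(t - \frac{5}{2}\right)^{2} + 9}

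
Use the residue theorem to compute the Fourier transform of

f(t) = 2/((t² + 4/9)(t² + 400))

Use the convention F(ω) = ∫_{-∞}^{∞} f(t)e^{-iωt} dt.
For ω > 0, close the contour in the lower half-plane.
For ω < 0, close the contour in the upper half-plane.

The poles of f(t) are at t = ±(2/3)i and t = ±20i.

Let g(z) = f(z)e^{-iωz}; for large |z| the factor e^{-iωz} decays in the lower half-plane when ω > 0 and in the upper half-plane when ω < 0.

Case ω > 0 (lower half-plane, clockwise contour ⇒ F(ω) = -2πi·ΣRes):
  Res_{z = - \frac{2 i}{3}} g(z) = \frac{27 i e^{- \frac{2 \omega}{3}}}{7192}
  Res_{z = - 20 i} g(z) = - \frac{9 i e^{- 20 \omega}}{71920}
  F(ω) = -2πi·ΣRes = - \frac{9 \pi e^{- 20 \omega}}{35960} + \frac{27 \pi e^{- \frac{2 \omega}{3}}}{3596}

Case ω < 0 (upper half-plane, counterclockwise contour ⇒ F(ω) = +2πi·ΣRes):
  Res_{z = \frac{2 i}{3}} g(z) = - \frac{27 i e^{\frac{2 \omega}{3}}}{7192}
  Res_{z = 20 i} g(z) = \frac{9 i e^{20 \omega}}{71920}
  F(ω) = 2πi·ΣRes = \frac{9 \pi \left(30 e^{\frac{2 \omega}{3}} - e^{20 \omega}\right)}{35960}

Both cases combine into a single formula in |ω|:

F(ω) = - \frac{9 \pi e^{- 20 \left|{\omega}\right|}}{35960} + \frac{27 \pi e^{- \frac{2 \left|{\omega}\right|}{3}}}{3596}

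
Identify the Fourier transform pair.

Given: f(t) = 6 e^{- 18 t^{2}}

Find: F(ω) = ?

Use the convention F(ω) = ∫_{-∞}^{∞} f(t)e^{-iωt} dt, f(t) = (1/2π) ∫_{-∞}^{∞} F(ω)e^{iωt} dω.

F(ω) = \sqrt{2} \sqrt{\pi} e^{- \frac{\omega^{2}}{72}}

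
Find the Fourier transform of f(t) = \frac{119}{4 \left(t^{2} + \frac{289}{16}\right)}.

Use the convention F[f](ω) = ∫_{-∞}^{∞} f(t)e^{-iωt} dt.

F(ω) = 7 \pi e^{- \frac{17 \left|{\omega}\right|}{4}}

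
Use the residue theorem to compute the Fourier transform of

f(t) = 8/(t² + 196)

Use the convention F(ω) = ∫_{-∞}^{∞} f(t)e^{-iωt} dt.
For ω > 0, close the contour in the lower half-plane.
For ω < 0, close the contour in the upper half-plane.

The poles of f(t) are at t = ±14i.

Let g(z) = f(z)e^{-iωz}; for large |z| the factor e^{-iωz} decays in the lower half-plane when ω > 0 and in the upper half-plane when ω < 0.

Case ω > 0 (lower half-plane, clockwise contour ⇒ F(ω) = -2πi·ΣRes):
  Res_{z = - 14 i} g(z) = \frac{2 i e^{- 14 \omega}}{7}
  F(ω) = -2πi·ΣRes = \frac{4 \pi e^{- 14 \omega}}{7}

Case ω < 0 (upper half-plane, counterclockwise contour ⇒ F(ω) = +2πi·ΣRes):
  Res_{z = 14 i} g(z) = - \frac{2 i e^{14 \omega}}{7}
  F(ω) = 2πi·ΣRes = \frac{4 \pi e^{14 \omega}}{7}

Both cases combine into a single formula in |ω|:

F(ω) = \frac{4 \pi e^{- 14 \left|{\omega}\right|}}{7}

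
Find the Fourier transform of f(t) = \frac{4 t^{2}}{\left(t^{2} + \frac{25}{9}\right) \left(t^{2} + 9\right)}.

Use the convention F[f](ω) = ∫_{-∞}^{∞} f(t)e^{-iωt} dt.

F(ω) = \frac{27 \pi e^{- 3 \left|{\omega}\right|}}{14} - \frac{15 \pi e^{- \frac{5 \left|{\omega}\right|}{3}}}{14}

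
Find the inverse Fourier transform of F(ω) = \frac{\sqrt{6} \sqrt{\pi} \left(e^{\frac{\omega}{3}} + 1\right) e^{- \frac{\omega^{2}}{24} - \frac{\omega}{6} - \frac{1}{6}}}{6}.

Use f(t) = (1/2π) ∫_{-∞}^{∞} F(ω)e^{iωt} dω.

f(t) = 2 e^{- 6 t^{2}} \cos{\left(2 t \right)}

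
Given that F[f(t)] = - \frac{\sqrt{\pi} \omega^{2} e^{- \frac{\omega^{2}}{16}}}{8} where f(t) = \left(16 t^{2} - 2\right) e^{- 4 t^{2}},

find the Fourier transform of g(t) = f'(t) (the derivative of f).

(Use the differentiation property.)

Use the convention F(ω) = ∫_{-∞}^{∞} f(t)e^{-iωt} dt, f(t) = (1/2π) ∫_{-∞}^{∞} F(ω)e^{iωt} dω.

F[g](ω) = - \frac{i \sqrt{\pi} \omega^{3} e^{- \frac{\omega^{2}}{16}}}{8}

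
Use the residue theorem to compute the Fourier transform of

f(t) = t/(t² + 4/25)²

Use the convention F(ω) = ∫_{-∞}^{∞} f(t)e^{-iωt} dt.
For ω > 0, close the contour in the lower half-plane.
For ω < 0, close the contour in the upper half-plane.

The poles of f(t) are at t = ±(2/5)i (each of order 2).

Let g(z) = f(z)e^{-iωz}; for large |z| the factor e^{-iωz} decays in the lower half-plane when ω > 0 and in the upper half-plane when ω < 0.

Case ω > 0 (lower half-plane, clockwise contour ⇒ F(ω) = -2πi·ΣRes):
  Res_{z = - \frac{2 i}{5}} g(z) = \frac{5 \omega e^{- \frac{2 \omega}{5}}}{8} (pole of order 2)
  F(ω) = -2πi·ΣRes = - \frac{5 i \pi \omega e^{- \frac{2 \omega}{5}}}{4}

Case ω < 0 (upper half-plane, counterclockwise contour ⇒ F(ω) = +2πi·ΣRes):
  Res_{z = \frac{2 i}{5}} g(z) = - \frac{5 \omega e^{\frac{2 \omega}{5}}}{8} (pole of order 2)
  F(ω) = 2πi·ΣRes = - \frac{5 i \pi \omega e^{\frac{2 \omega}{5}}}{4}

Both cases combine into a single formula in |ω|:

F(ω) = - \frac{5 i \pi \omega e^{- \frac{2 \left|{\omega}\right|}{5}}}{4}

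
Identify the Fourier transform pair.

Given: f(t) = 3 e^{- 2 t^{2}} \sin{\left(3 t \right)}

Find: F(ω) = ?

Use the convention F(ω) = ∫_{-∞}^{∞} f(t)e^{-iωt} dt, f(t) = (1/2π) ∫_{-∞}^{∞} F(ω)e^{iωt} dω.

F(ω) = \frac{3 \sqrt{2} i \sqrt{\pi} \left(1 - e^{\frac{3 \omega}{2}}\right) e^{- \frac{\omega^{2}}{8} - \frac{3 \omega}{4} - \frac{9}{8}}}{4}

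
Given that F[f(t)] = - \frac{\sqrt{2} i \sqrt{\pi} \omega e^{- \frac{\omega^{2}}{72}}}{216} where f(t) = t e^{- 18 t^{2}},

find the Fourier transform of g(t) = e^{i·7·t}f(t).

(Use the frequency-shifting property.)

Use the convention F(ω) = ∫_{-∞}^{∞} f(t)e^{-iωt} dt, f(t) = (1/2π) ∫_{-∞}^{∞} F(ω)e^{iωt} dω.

F[g](ω) = \frac{\sqrt{2} i \sqrt{\pi} \left(7 - \omega\right) e^{- \frac{\left(\omega - 7\right)^{2}}{72}}}{216}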